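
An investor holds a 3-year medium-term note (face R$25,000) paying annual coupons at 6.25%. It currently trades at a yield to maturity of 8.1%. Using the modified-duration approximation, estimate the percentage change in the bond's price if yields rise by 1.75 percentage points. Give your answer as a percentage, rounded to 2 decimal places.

-4.57%

Periodic yield y = 0.081. Modified duration first:
  t   CF        PV=CF/(1+0.081)^t    t·PV
  1     1,562.50     1,445.4209     1,445.4209
  2     1,562.50     1,337.1146     2,674.2292
  3    26,562.50    21,027.7045    63,083.1135
  Σ                 23,810.2400    67,202.7637
P = 23,810.2400; D_Mac = 2.82243 yrs; D_mod = 2.82243/(1+0.081) = 2.61094 yrs.
ΔP/P ≈ -D_mod · Δy = -2.61094 × (+0.0175) = -0.045692 = -4.5692%.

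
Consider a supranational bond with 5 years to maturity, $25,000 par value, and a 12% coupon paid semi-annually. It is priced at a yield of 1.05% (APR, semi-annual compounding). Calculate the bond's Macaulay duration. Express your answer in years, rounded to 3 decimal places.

4.136 years

Periodic yield y = 0.00525. Discount each cash flow and weight by its period:
  t   CF        PV=CF/(1+0.00525)^t    t·PV
  1     1,500.00     1,492.1661     1,492.1661
  2     1,500.00     1,484.3732     2,968.7463
  3     1,500.00     1,476.6209     4,429.8627
  4     1,500.00     1,468.9091     5,875.6365
  5     1,500.00     1,461.2376     7,306.1882
  6     1,500.00     1,453.6062     8,721.6372
  7     1,500.00     1,446.0146    10,122.1024
  8     1,500.00     1,438.4627    11,507.7016
  9     1,500.00     1,430.9502    12,878.5519
  10   26,500.00    25,148.0929   251,480.9291
  Σ                 38,300.4336   316,783.5222
Price P = Σ PV = 38,300.4336.
Macaulay duration = Σ(t·PV) / P = 316,783.5222 / 38,300.4336 = 8.27102 half-year periods.
In years: 8.27102 / 2 = 4.13551 years.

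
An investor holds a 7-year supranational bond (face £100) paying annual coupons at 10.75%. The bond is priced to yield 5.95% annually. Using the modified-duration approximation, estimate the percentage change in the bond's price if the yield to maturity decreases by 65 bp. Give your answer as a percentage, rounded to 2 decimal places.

+3.36%

Periodic yield y = 0.0595. Modified duration first:
  t   CF        PV=CF/(1+0.0595)^t    t·PV
  1        10.75        10.1463        10.1463
  2        10.75         9.5765        19.1530
  3        10.75         9.0387        27.1161
  4        10.75         8.5311        34.1244
  5        10.75         8.0520        40.2600
  6        10.75         7.5998        45.5989
  7       110.75        73.8987       517.2911
  Σ                    126.8431       693.6897
P = 126.8431; D_Mac = 5.46888 yrs; D_mod = 5.46888/(1+0.0595) = 5.16176 yrs.
ΔP/P ≈ -D_mod · Δy = -5.16176 × (-0.0065) = +0.033551 = +3.3551%.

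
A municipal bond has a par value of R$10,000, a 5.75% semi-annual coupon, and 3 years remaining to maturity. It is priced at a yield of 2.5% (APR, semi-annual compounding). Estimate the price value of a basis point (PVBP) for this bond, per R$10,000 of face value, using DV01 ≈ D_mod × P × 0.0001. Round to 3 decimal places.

R$3.033

Periodic yield y = 0.0125.
  t   CF        PV=CF/(1+0.0125)^t    t·PV
  1       287.50       283.9506       283.9506
  2       287.50       280.4451       560.8901
  3       287.50       276.9828       830.9483
  4       287.50       273.5632     1,094.2529
  5       287.50       270.1859     1,350.9295
  6    10,287.50     9,548.5990    57,291.5942
  Σ                 10,933.7266    61,412.5657
P = 10,933.7266; D_Mac = 5.61680 half-year periods = 2.80840 yrs; D_mod = 2.77373 yrs.
DV01 ≈ 2.77373 × 10,933.7266 × 0.0001 = 3.032719.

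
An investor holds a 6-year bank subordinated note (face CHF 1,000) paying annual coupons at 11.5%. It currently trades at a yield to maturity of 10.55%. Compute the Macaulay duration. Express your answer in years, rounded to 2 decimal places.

Periodic yield y = 0.1055. Discount each cash flow and weight by its year:
  t   CF        PV=CF/(1+0.1055)^t    t·PV
  1       115.00       104.0253       104.0253
  2       115.00        94.0980       188.1960
  3       115.00        85.1180       255.3541
  4       115.00        76.9951       307.9802
  5       115.00        69.6473       348.2364
  6     1,115.00       610.8329     3,664.9971
  Σ                  1,040.7165     4,868.7891
Price P = Σ PV = 1,040.7165.
Macaulay duration = Σ(t·PV) / P = 4,868.7891 / 1,040.7165 = 4.67830 years.

4.68 years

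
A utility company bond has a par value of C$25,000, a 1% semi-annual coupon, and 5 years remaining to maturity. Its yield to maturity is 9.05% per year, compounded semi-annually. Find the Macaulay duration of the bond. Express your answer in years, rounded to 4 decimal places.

Periodic yield y = 0.04525. Discount each cash flow and weight by its period:
  t   CF        PV=CF/(1+0.04525)^t    t·PV
  1       125.00       119.5886       119.5886
  2       125.00       114.4115       228.8230
  3       125.00       109.4585       328.3755
  4       125.00       104.7199       418.8797
  5       125.00       100.1865       500.9324
  6       125.00        95.8493       575.0958
  7       125.00        91.6999       641.8992
  8       125.00        87.7301       701.8408
  9       125.00        83.9322       755.3895
  10   25,125.00    16,140.0289   161,400.2891
  Σ                 17,047.6054   165,671.1135
Price P = Σ PV = 17,047.6054.
Macaulay duration = Σ(t·PV) / P = 165,671.1135 / 17,047.6054 = 9.71815 half-year periods.
In years: 9.71815 / 2 = 4.85907 years.

4.8591 years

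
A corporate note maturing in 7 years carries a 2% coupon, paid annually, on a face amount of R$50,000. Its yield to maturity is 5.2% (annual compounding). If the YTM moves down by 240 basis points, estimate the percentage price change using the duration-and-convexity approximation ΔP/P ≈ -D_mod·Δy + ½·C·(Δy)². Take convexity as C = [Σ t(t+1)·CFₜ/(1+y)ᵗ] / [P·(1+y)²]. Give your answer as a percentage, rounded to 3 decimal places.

+16.275%

With y = 0.052:
  t   CF        PV=CF/(1+0.052)^t    t·PV        t(t+1)·PV
  1     1,000.00       950.5703       950.5703       1,901.1407
  2     1,000.00       903.5840     1,807.1680       5,421.5039
  3     1,000.00       858.9201     2,576.7604      10,307.0415
  4     1,000.00       816.4640     3,265.8560      16,329.2800
  5     1,000.00       776.1065     3,880.5323      23,283.1939
  6     1,000.00       737.7438     4,426.4627      30,985.2391
  7    51,000.00    35,765.1456   250,356.0192   2,002,848.1535
  Σ                 40,808.5343   267,263.3689   2,091,075.5526
P = 40,808.5343; D_Mac = 6.54920 yrs; D_mod = 6.22548 yrs; C = 46.30067.
Duration effect: -6.22548 × (-0.024) = +0.149411
Convexity effect: 0.5 × 46.30067 × (-0.024)² = +0.0133346
ΔP/P ≈ +0.149411 + 0.0133346 = +0.162746 = +16.2746%.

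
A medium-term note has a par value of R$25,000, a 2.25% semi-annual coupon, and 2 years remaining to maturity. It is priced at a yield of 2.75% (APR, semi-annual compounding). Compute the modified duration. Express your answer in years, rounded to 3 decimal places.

1.940 years

Periodic yield y = 0.01375. First find Macaulay duration:
  t   CF        PV=CF/(1+0.01375)^t    t·PV
  1       281.25       277.4353       277.4353
  2       281.25       273.6723       547.3445
  3       281.25       269.9603       809.8810
  4    25,281.25    23,937.2951    95,749.1805
  Σ                 24,758.3630    97,383.8413
P = 24,758.3630; Macaulay duration = 97,383.8413 / 24,758.3630 = 3.93337 half-year periods = 1.96669 years.
Modified duration = D_Mac / (1 + y) = 1.96669 / 1.01375 = 1.94001 years.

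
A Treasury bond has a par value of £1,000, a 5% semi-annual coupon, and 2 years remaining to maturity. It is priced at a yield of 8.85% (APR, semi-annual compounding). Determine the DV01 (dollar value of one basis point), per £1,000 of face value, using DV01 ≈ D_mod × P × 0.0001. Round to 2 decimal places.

£0.17

Periodic yield y = 0.04425.
  t   CF        PV=CF/(1+0.04425)^t    t·PV
  1        25.00        23.9406        23.9406
  2        25.00        22.9261        45.8523
  3        25.00        21.9547        65.8640
  4     1,025.00       861.9973     3,447.9894
  Σ                    930.8188     3,583.6463
P = 930.8188; D_Mac = 3.84999 half-year periods = 1.92500 yrs; D_mod = 1.84343 yrs.
DV01 ≈ 1.84343 × 930.8188 × 0.0001 = 0.171589.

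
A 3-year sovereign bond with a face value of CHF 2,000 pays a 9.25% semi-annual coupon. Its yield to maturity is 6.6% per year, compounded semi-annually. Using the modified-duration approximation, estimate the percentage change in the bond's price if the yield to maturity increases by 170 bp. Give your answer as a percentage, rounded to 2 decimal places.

Periodic yield y = 0.033. Modified duration first:
  t   CF        PV=CF/(1+0.033)^t    t·PV
  1        92.50        89.5450        89.5450
  2        92.50        86.6844       173.3689
  3        92.50        83.9152       251.7457
  4        92.50        81.2345       324.9380
  5        92.50        78.6394       393.1969
  6     2,092.50     1,722.1205    10,332.7230
  Σ                  2,142.1390    11,565.5175
P = 2,142.1390; D_Mac = 5.39905 half-year periods = 2.69953 yrs; D_mod = 2.69953/(1+0.033) = 2.61329 yrs.
ΔP/P ≈ -D_mod · Δy = -2.61329 × (+0.017) = -0.044426 = -4.4426%.

-4.44%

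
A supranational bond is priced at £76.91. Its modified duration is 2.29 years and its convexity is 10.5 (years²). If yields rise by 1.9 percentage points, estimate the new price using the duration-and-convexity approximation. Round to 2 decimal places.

Duration effect: -D_mod·Δy = -2.29 × (+0.019) = -0.043510
Convexity effect: ½·C·(Δy)² = 0.5 × 10.5 × (0.019)² = +0.00189525
ΔP/P ≈ -0.043510 + 0.00189525 = -0.04161475
New price ≈ 76.91 × (1 - 0.04161475) = 73.7094095775.

£73.71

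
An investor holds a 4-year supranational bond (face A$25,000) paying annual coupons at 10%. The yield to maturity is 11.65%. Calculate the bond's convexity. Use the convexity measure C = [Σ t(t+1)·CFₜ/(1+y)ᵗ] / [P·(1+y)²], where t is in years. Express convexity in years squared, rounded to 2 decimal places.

With y = 0.1165:
  t   CF        PV=CF/(1+0.1165)^t    t·PV        t(t+1)·PV
  1     2,500.00     2,239.1402     2,239.1402       4,478.2803
  2     2,500.00     2,005.4995     4,010.9990      12,032.9969
  3     2,500.00     1,796.2378     5,388.7133      21,554.8534
  4    27,500.00    17,696.9239    70,787.6957     353,938.4787
  Σ                 23,737.8014    82,426.5482     392,004.6093
P = 23,737.8014.
Convexity = Σ t(t+1)·PV / [P·(1+y)²] = 392,004.6093 / (23,737.8014 × 1.246572) = 13.24748.

13.25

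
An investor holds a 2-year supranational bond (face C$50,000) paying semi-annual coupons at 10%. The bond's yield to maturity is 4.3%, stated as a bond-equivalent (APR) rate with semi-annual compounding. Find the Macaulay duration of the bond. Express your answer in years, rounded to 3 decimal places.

1.869 years

Periodic yield y = 0.0215. Discount each cash flow and weight by its period:
  t   CF        PV=CF/(1+0.0215)^t    t·PV
  1     2,500.00     2,447.3813     2,447.3813
  2     2,500.00     2,395.8701     4,791.7402
  3     2,500.00     2,345.4431     7,036.3292
  4    52,500.00    48,217.6255   192,870.5020
  Σ                 55,406.3200   207,145.9527
Price P = Σ PV = 55,406.3200.
Macaulay duration = Σ(t·PV) / P = 207,145.9527 / 55,406.3200 = 3.73867 half-year periods.
In years: 3.73867 / 2 = 1.86934 years.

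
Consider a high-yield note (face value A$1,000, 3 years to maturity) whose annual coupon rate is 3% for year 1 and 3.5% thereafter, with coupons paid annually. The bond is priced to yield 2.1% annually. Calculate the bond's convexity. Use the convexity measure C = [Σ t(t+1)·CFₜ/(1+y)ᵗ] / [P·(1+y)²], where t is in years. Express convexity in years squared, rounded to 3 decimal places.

With y = 0.021:
  t   CF        PV=CF/(1+0.021)^t    t·PV        t(t+1)·PV
  1        30.00        29.3830        29.3830          58.7659
  2        35.00        33.5750        67.1501         201.4502
  3     1,035.00       972.4407     2,917.3221      11,669.2883
  Σ                  1,035.3987     3,013.8551      11,929.5045
P = 1,035.3987.
Convexity = Σ t(t+1)·PV / [P·(1+y)²] = 11,929.5045 / (1,035.3987 × 1.042441) = 11.05257.

11.053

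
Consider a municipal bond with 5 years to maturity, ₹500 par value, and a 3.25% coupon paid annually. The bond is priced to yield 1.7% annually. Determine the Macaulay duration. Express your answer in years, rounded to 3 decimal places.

4.707 years

Periodic yield y = 0.017. Discount each cash flow and weight by its year:
  t   CF        PV=CF/(1+0.017)^t    t·PV
  1        16.25        15.9784        15.9784
  2        16.25        15.7113        31.4226
  3        16.25        15.4486        46.3459
  4        16.25        15.1904        60.7616
  5       516.25       474.5209     2,372.6043
  Σ                    536.8496     2,527.1128
Price P = Σ PV = 536.8496.
Macaulay duration = Σ(t·PV) / P = 2,527.1128 / 536.8496 = 4.70730 years.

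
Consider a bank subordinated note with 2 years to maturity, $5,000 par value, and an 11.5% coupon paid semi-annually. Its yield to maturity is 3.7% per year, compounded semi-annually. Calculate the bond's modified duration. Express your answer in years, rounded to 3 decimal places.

Periodic yield y = 0.0185. First find Macaulay duration:
  t   CF        PV=CF/(1+0.0185)^t    t·PV
  1       287.50       282.2779       282.2779
  2       287.50       277.1506       554.3011
  3       287.50       272.1164       816.3493
  4     5,287.50     4,913.6730    19,654.6918
  Σ                  5,745.2178    21,307.6201
P = 5,745.2178; Macaulay duration = 21,307.6201 / 5,745.2178 = 3.70876 half-year periods = 1.85438 years.
Modified duration = D_Mac / (1 + y) = 1.85438 / 1.0185 = 1.82070 years.

1.821 years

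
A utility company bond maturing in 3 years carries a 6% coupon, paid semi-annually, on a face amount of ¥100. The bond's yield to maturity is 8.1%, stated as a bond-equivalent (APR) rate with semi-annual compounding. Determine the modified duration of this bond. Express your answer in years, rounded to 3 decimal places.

Periodic yield y = 0.0405. First find Macaulay duration:
  t   CF        PV=CF/(1+0.0405)^t    t·PV
  1         3.00         2.8832         2.8832
  2         3.00         2.7710         5.5420
  3         3.00         2.6631         7.9894
  4         3.00         2.5595        10.2379
  5         3.00         2.4599        12.2993
  6       103.00        81.1680       487.0079
  Σ                     94.5047       525.9598
P = 94.5047; Macaulay duration = 525.9598 / 94.5047 = 5.56544 half-year periods = 2.78272 years.
Modified duration = D_Mac / (1 + y) = 2.78272 / 1.0405 = 2.67440 years.

2.674 years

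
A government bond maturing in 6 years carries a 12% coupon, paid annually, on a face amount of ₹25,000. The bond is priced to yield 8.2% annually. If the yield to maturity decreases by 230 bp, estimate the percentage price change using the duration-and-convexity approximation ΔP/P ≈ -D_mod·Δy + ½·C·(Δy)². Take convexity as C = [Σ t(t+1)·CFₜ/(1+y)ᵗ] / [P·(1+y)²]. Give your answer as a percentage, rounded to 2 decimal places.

With y = 0.082:
  t   CF        PV=CF/(1+0.082)^t    t·PV        t(t+1)·PV
  1     3,000.00     2,772.6433     2,772.6433       5,545.2865
  2     3,000.00     2,562.5169     5,125.0337      15,375.1012
  3     3,000.00     2,368.3150     7,104.9451      28,419.7804
  4     3,000.00     2,188.8309     8,755.3236      43,776.6181
  5     3,000.00     2,022.9491    10,114.7454      60,688.4724
  6    28,000.00    17,449.9612   104,699.7675     732,898.3722
  Σ                 29,365.2164   138,572.4586     886,703.6308
P = 29,365.2164; D_Mac = 4.71893 yrs; D_mod = 4.36130 yrs; C = 25.79234.
Duration effect: -4.36130 × (-0.023) = +0.100310
Convexity effect: 0.5 × 25.79234 × (-0.023)² = +0.0068221
ΔP/P ≈ +0.100310 + 0.0068221 = +0.107132 = +10.7132%.

+10.71%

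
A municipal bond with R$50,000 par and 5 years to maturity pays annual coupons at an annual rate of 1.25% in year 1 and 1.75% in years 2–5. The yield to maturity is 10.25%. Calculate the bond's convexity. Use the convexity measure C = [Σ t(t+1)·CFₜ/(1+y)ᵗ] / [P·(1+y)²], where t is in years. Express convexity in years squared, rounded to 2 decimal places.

With y = 0.1025:
  t   CF        PV=CF/(1+0.1025)^t    t·PV        t(t+1)·PV
  1       625.00       566.8934       566.8934       1,133.7868
  2       875.00       719.8647     1,439.7293       4,319.1880
  3       875.00       652.9385     1,958.8154       7,835.2617
  4       875.00       592.2344     2,368.9378      11,844.6888
  5    50,875.00    31,232.8368   156,164.1839     936,985.1032
  Σ                 33,764.7678   162,498.5598     962,118.0286
P = 33,764.7678.
Convexity = Σ t(t+1)·PV / [P·(1+y)²] = 962,118.0286 / (33,764.7678 × 1.215506) = 23.44269.

23.44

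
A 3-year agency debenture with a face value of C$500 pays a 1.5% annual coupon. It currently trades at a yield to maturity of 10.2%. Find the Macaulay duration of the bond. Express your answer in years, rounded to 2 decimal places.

2.95 years

Periodic yield y = 0.102. Discount each cash flow and weight by its year:
  t   CF        PV=CF/(1+0.102)^t    t·PV
  1         7.50         6.8058         6.8058
  2         7.50         6.1759        12.3517
  3       507.50       379.2200     1,137.6601
  Σ                    392.2017     1,156.8176
Price P = Σ PV = 392.2017.
Macaulay duration = Σ(t·PV) / P = 1,156.8176 / 392.2017 = 2.94955 years.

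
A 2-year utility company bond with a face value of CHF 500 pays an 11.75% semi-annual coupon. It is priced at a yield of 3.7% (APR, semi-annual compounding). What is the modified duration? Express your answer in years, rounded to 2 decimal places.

1.82 years

Periodic yield y = 0.0185. First find Macaulay duration:
  t   CF        PV=CF/(1+0.0185)^t    t·PV
  1       29.375        28.8414        28.8414
  2       29.375        28.3176        56.6351
  3       29.375        27.8032        83.4096
  4      529.375       491.9481     1,967.7924
  Σ                    576.9103     2,136.6786
P = 576.9103; Macaulay duration = 2,136.6786 / 576.9103 = 3.70366 half-year periods = 1.85183 years.
Modified duration = D_Mac / (1 + y) = 1.85183 / 1.0185 = 1.81819 years.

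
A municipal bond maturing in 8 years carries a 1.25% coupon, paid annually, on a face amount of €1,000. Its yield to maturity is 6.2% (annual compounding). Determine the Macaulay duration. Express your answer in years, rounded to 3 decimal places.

Periodic yield y = 0.062. Discount each cash flow and weight by its year:
  t   CF        PV=CF/(1+0.062)^t    t·PV
  1        12.50        11.7702        11.7702
  2        12.50        11.0831        22.1662
  3        12.50        10.4361        31.3082
  4        12.50         9.8268        39.3072
  5        12.50         9.2531        46.2655
  6        12.50         8.7129        52.2774
  7        12.50         8.2042        57.4297
  8     1,012.50       625.7472     5,005.9774
  Σ                    695.0336     5,266.5018
Price P = Σ PV = 695.0336.
Macaulay duration = Σ(t·PV) / P = 5,266.5018 / 695.0336 = 7.57733 years.

7.577 years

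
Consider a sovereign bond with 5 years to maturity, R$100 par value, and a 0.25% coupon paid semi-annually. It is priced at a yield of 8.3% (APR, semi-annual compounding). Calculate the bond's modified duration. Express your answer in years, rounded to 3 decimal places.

Periodic yield y = 0.0415. First find Macaulay duration:
  t   CF        PV=CF/(1+0.0415)^t    t·PV
  1        0.125         0.1200         0.1200
  2        0.125         0.1152         0.2305
  3        0.125         0.1106         0.3319
  4        0.125         0.1062         0.4249
  5        0.125         0.1020         0.5100
  6        0.125         0.0979         0.5876
  7        0.125         0.0940         0.6583
  8        0.125         0.0903         0.7223
  9        0.125         0.0867         0.7802
  10     100.125        66.6730       666.7297
  Σ                     67.5961       671.0955
P = 67.5961; Macaulay duration = 671.0955 / 67.5961 = 9.92803 half-year periods = 4.96401 years.
Modified duration = D_Mac / (1 + y) = 4.96401 / 1.0415 = 4.76622 years.

4.766 years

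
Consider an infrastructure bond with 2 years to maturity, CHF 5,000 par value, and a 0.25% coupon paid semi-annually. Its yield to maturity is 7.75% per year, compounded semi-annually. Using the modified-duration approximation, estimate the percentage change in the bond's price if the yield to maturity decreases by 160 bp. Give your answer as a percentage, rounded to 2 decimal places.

+3.07%

Periodic yield y = 0.03875. Modified duration first:
  t   CF        PV=CF/(1+0.03875)^t    t·PV
  1         6.25         6.0168         6.0168
  2         6.25         5.7924        11.5848
  3         6.25         5.5763        16.7289
  4     5,006.25     4,299.9993    17,199.9973
  Σ                  4,317.3849    17,234.3278
P = 4,317.3849; D_Mac = 3.99184 half-year periods = 1.99592 yrs; D_mod = 1.99592/(1+0.03875) = 1.92147 yrs.
ΔP/P ≈ -D_mod · Δy = -1.92147 × (-0.016) = +0.030743 = +3.0743%.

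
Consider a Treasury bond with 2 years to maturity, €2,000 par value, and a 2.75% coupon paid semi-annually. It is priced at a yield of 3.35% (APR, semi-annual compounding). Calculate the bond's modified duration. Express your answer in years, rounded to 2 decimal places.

Periodic yield y = 0.01675. First find Macaulay duration:
  t   CF        PV=CF/(1+0.01675)^t    t·PV
  1        27.50        27.0470        27.0470
  2        27.50        26.6014        53.2028
  3        27.50        26.1632        78.4895
  4     2,027.50     1,897.1608     7,588.6431
  Σ                  1,976.9723     7,747.3823
P = 1,976.9723; Macaulay duration = 7,747.3823 / 1,976.9723 = 3.91881 half-year periods = 1.95941 years.
Modified duration = D_Mac / (1 + y) = 1.95941 / 1.01675 = 1.92713 years.

1.93 years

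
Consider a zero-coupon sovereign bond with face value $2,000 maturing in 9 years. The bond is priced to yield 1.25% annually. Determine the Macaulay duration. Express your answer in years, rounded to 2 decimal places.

A zero-coupon bond has a single cash flow at maturity, so its Macaulay duration equals its maturity: 9 years.

9.00 years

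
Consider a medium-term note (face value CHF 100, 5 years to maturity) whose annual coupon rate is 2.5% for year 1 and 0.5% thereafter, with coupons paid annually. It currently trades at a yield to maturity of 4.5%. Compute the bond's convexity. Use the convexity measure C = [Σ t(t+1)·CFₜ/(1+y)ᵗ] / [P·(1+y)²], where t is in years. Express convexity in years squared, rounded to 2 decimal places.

26.49

With y = 0.045:
  t   CF        PV=CF/(1+0.045)^t    t·PV        t(t+1)·PV
  1         2.50         2.3923         2.3923           4.7847
  2         0.50         0.4579         0.9157           2.7472
  3         0.50         0.4381         1.3144           5.2578
  4         0.50         0.4193         1.6771           8.3856
  5       100.50        80.6463       403.2317       2,419.3899
  Σ                     84.3540       409.5313       2,440.5652
P = 84.3540.
Convexity = Σ t(t+1)·PV / [P·(1+y)²] = 2,440.5652 / (84.3540 × 1.092025) = 26.49429.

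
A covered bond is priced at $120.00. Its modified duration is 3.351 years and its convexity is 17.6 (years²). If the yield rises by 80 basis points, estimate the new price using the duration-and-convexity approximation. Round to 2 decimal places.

Duration effect: -D_mod·Δy = -3.351 × (+0.008) = -0.026808
Convexity effect: ½·C·(Δy)² = 0.5 × 17.6 × (0.008)² = +0.0005632
ΔP/P ≈ -0.026808 + 0.0005632 = -0.0262448
New price ≈ 120.00 × (1 - 0.0262448) = 116.850624.

$116.85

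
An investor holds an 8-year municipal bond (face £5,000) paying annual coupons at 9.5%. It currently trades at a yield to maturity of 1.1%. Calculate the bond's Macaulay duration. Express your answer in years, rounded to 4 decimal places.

Periodic yield y = 0.011. Discount each cash flow and weight by its year:
  t   CF        PV=CF/(1+0.011)^t    t·PV
  1       475.00       469.8318       469.8318
  2       475.00       464.7199       929.4399
  3       475.00       459.6636     1,378.9909
  4       475.00       454.6623     1,818.6494
  5       475.00       449.7155     2,248.5774
  6       475.00       444.8224     2,668.9346
  7       475.00       439.9826     3,079.8783
  8     5,475.00     5,016.2004    40,129.6032
  Σ                  8,199.5987    52,723.9055
Price P = Σ PV = 8,199.5987.
Macaulay duration = Σ(t·PV) / P = 52,723.9055 / 8,199.5987 = 6.43006 years.

6.4301 years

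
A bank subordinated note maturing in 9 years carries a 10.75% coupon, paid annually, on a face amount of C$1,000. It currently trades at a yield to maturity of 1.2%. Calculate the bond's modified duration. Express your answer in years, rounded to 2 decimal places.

Periodic yield y = 0.012. First find Macaulay duration:
  t   CF        PV=CF/(1+0.012)^t    t·PV
  1       107.50       106.2253       106.2253
  2       107.50       104.9657       209.9314
  3       107.50       103.7211       311.1632
  4       107.50       102.4912       409.9646
  5       107.50       101.2759       506.3793
  6       107.50       100.0750       600.4497
  7       107.50        98.8883       692.2180
  8       107.50        97.7157       781.7256
  9     1,107.50       994.7619     8,952.8567
  Σ                  1,810.1199    12,570.9138
P = 1,810.1199; Macaulay duration = 12,570.9138 / 1,810.1199 = 6.94480 years.
Modified duration = D_Mac / (1 + y) = 6.94480 / 1.012 = 6.86245 years.

6.86 years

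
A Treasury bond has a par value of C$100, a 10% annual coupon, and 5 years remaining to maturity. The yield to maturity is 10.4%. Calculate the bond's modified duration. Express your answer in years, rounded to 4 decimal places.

Periodic yield y = 0.104. First find Macaulay duration:
  t   CF        PV=CF/(1+0.104)^t    t·PV
  1        10.00         9.0580         9.0580
  2        10.00         8.2047        16.4094
  3        10.00         7.4318        22.2953
  4        10.00         6.7317        26.9267
  5       110.00        67.0729       335.3647
  Σ                     98.4991       410.0541
P = 98.4991; Macaulay duration = 410.0541 / 98.4991 = 4.16303 years.
Modified duration = D_Mac / (1 + y) = 4.16303 / 1.104 = 3.77086 years.

3.7709 years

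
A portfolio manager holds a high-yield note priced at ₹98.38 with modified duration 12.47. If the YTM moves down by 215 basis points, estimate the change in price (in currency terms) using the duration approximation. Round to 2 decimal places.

Duration approximation: ΔP/P ≈ -D_mod · Δy = -12.47 × (-0.0215) = +0.268105.
ΔP ≈ 98.38 × (+0.268105) = +26.3761699.

+₹26.38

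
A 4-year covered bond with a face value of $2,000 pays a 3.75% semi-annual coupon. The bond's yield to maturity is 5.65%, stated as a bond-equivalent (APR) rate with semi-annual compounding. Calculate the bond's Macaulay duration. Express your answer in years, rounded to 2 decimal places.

3.74 years

Periodic yield y = 0.02825. Discount each cash flow and weight by its period:
  t   CF        PV=CF/(1+0.02825)^t    t·PV
  1        37.50        36.4697        36.4697
  2        37.50        35.4678        70.9355
  3        37.50        34.4933       103.4800
  4        37.50        33.5457       134.1827
  5        37.50        32.6240       163.1202
  6        37.50        31.7277       190.3664
  7        37.50        30.8560       215.9923
  8     2,037.50     1,630.4515    13,043.6116
  Σ                  1,865.6357    13,958.1584
Price P = Σ PV = 1,865.6357.
Macaulay duration = Σ(t·PV) / P = 13,958.1584 / 1,865.6357 = 7.48172 half-year periods.
In years: 7.48172 / 2 = 3.74086 years.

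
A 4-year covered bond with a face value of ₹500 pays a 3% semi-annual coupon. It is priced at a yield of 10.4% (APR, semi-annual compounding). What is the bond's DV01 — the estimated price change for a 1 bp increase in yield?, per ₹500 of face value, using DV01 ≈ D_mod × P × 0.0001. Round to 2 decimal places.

Periodic yield y = 0.052.
  t   CF        PV=CF/(1+0.052)^t    t·PV
  1         7.50         7.1293         7.1293
  2         7.50         6.7769        13.5538
  3         7.50         6.4419        19.3257
  4         7.50         6.1235        24.4939
  5         7.50         5.8208        29.1040
  6         7.50         5.5331        33.1985
  7         7.50         5.2596        36.8171
  8       507.50       338.3063     2,706.4507
  Σ                    381.3913     2,870.0729
P = 381.3913; D_Mac = 7.52527 half-year periods = 3.76264 yrs; D_mod = 3.57665 yrs.
DV01 ≈ 3.57665 × 381.3913 × 0.0001 = 0.136410.

₹0.14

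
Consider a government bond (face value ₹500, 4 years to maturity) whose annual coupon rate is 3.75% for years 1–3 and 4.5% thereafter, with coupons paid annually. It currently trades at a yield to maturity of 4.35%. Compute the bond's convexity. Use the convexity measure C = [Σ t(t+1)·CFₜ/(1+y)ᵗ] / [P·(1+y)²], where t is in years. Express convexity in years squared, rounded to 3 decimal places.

With y = 0.0435:
  t   CF        PV=CF/(1+0.0435)^t    t·PV        t(t+1)·PV
  1        18.75        17.9684        17.9684          35.9368
  2        18.75        17.2193        34.4387         103.3160
  3        18.75        16.5015        49.5046         198.0182
  4       522.50       440.6730     1,762.6922       8,813.4608
  Σ                    492.3623     1,864.6038       9,150.7318
P = 492.3623.
Convexity = Σ t(t+1)·PV / [P·(1+y)²] = 9,150.7318 / (492.3623 × 1.088892) = 17.06814.

17.068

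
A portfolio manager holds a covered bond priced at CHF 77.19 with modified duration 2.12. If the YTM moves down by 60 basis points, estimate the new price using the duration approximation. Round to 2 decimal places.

Duration approximation: ΔP/P ≈ -D_mod · Δy = -2.12 × (-0.006) = +0.012720.
New price ≈ 77.19 × (1 + 0.012720) = 78.1718568.

CHF 78.17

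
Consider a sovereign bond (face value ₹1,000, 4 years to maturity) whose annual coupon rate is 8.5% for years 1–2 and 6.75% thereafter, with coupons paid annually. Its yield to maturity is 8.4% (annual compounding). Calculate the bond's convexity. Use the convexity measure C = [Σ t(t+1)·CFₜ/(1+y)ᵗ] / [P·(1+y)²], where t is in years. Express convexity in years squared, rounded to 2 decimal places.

14.54

With y = 0.084:
  t   CF        PV=CF/(1+0.084)^t    t·PV        t(t+1)·PV
  1        85.00        78.4133        78.4133         156.8266
  2        85.00        72.3370       144.6740         434.0219
  3        67.50        52.9927       158.9781         635.9122
  4     1,067.50       773.1268     3,092.5074      15,462.5370
  Σ                    976.8698     3,474.5727      16,689.2976
P = 976.8698.
Convexity = Σ t(t+1)·PV / [P·(1+y)²] = 16,689.2976 / (976.8698 × 1.175056) = 14.53928.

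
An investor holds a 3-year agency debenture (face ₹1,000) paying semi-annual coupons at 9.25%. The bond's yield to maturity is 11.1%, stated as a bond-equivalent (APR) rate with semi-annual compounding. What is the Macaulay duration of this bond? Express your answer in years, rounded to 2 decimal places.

2.68 years

Periodic yield y = 0.0555. Discount each cash flow and weight by its period:
  t   CF        PV=CF/(1+0.0555)^t    t·PV
  1        46.25        43.8181        43.8181
  2        46.25        41.5141        83.0281
  3        46.25        39.3312       117.9936
  4        46.25        37.2631       149.0523
  5        46.25        35.3037       176.5186
  6     1,046.25       756.6343     4,539.8060
  Σ                    953.8645     5,110.2168
Price P = Σ PV = 953.8645.
Macaulay duration = Σ(t·PV) / P = 5,110.2168 / 953.8645 = 5.35738 half-year periods.
In years: 5.35738 / 2 = 2.67869 years.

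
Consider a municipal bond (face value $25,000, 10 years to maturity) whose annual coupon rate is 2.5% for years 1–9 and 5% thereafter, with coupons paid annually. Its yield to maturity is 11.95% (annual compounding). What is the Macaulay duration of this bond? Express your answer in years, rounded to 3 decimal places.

Periodic yield y = 0.1195. Discount each cash flow and weight by its year:
  t   CF        PV=CF/(1+0.1195)^t    t·PV
  1       625.00       558.2849       558.2849
  2       625.00       498.6913       997.3827
  3       625.00       445.4590     1,336.3770
  4       625.00       397.9089     1,591.6355
  5       625.00       355.4345     1,777.1723
  6       625.00       317.4939     1,904.9636
  7       625.00       283.6033     1,985.2233
  8       625.00       253.3304     2,026.6429
  9       625.00       226.2888     2,036.5996
  10   26,250.00     8,489.6215    84,896.2151
  Σ                 11,826.1166    99,110.4968
Price P = Σ PV = 11,826.1166.
Macaulay duration = Σ(t·PV) / P = 99,110.4968 / 11,826.1166 = 8.38065 years.

8.381 years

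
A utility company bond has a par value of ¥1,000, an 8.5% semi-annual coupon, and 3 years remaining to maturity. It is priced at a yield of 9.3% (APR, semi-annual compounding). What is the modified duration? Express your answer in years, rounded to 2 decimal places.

Periodic yield y = 0.0465. First find Macaulay duration:
  t   CF        PV=CF/(1+0.0465)^t    t·PV
  1        42.50        40.6116        40.6116
  2        42.50        38.8070        77.6141
  3        42.50        37.0827       111.2481
  4        42.50        35.4350       141.7399
  5        42.50        33.8605       169.3023
  6     1,042.50       793.6713     4,762.0277
  Σ                    979.4680     5,302.5435
P = 979.4680; Macaulay duration = 5,302.5435 / 979.4680 = 5.41370 half-year periods = 2.70685 years.
Modified duration = D_Mac / (1 + y) = 2.70685 / 1.0465 = 2.58657 years.

2.59 years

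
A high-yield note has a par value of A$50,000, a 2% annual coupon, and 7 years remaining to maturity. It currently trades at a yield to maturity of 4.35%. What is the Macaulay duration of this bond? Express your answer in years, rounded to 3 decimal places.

6.564 years

Periodic yield y = 0.0435. Discount each cash flow and weight by its year:
  t   CF        PV=CF/(1+0.0435)^t    t·PV
  1     1,000.00       958.3134       958.3134
  2     1,000.00       918.3645     1,836.7290
  3     1,000.00       880.0810     2,640.2430
  4     1,000.00       843.3934     3,373.5735
  5     1,000.00       808.2351     4,041.1757
  6     1,000.00       774.5425     4,647.2553
  7    51,000.00    37,854.9784   264,984.8485
  Σ                 43,037.9083   282,482.1384
Price P = Σ PV = 43,037.9083.
Macaulay duration = Σ(t·PV) / P = 282,482.1384 / 43,037.9083 = 6.56357 years.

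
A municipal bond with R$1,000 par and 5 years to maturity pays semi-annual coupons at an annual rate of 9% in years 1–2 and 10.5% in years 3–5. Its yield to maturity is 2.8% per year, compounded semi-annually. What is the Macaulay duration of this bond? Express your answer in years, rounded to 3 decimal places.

4.236 years

Periodic yield y = 0.014. Discount each cash flow and weight by its period:
  t   CF        PV=CF/(1+0.014)^t    t·PV
  1        45.00        44.3787        44.3787
  2        45.00        43.7660        87.5319
  3        45.00        43.1617       129.4851
  4        45.00        42.5658       170.2632
  5        52.50        48.9744       244.8722
  6        52.50        48.2983       289.7896
  7        52.50        47.6314       333.4200
  8        52.50        46.9738       375.7904
  9        52.50        46.3252       416.9272
  10    1,052.50       915.8884     9,158.8839
  Σ                  1,327.9637    11,251.3423
Price P = Σ PV = 1,327.9637.
Macaulay duration = Σ(t·PV) / P = 11,251.3423 / 1,327.9637 = 8.47263 half-year periods.
In years: 8.47263 / 2 = 4.23631 years.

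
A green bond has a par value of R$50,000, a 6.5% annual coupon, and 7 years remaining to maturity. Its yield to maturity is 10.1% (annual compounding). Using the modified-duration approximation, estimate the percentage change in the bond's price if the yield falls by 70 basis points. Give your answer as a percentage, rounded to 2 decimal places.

+3.63%

Periodic yield y = 0.101. Modified duration first:
  t   CF        PV=CF/(1+0.101)^t    t·PV
  1     3,250.00     2,951.8619     2,951.8619
  2     3,250.00     2,681.0735     5,362.1470
  3     3,250.00     2,435.1258     7,305.3774
  4     3,250.00     2,211.7401     8,846.9603
  5     3,250.00     2,008.8466    10,044.2328
  6     3,250.00     1,824.5655    10,947.3927
  7    53,250.00    27,152.4098   190,066.8685
  Σ                 41,265.6231   235,524.8406
P = 41,265.6231; D_Mac = 5.70753 yrs; D_mod = 5.70753/(1+0.101) = 5.18395 yrs.
ΔP/P ≈ -D_mod · Δy = -5.18395 × (-0.007) = +0.036288 = +3.6288%.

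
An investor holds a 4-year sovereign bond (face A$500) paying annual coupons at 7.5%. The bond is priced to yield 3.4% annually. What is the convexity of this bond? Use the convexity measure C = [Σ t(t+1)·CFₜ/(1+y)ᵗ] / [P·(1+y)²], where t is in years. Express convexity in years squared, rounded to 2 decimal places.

16.41

With y = 0.034:
  t   CF        PV=CF/(1+0.034)^t    t·PV        t(t+1)·PV
  1        37.50        36.2669        36.2669          72.5338
  2        37.50        35.0744        70.1488         210.4464
  3        37.50        33.9211       101.7632         407.0529
  4       537.50       470.2148     1,880.8593       9,404.2964
  Σ                    575.4772     2,089.0382      10,094.3296
P = 575.4772.
Convexity = Σ t(t+1)·PV / [P·(1+y)²] = 10,094.3296 / (575.4772 × 1.069156) = 16.40621.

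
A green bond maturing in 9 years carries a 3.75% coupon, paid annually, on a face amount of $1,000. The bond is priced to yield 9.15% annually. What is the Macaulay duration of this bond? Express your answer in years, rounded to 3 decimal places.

Periodic yield y = 0.0915. Discount each cash flow and weight by its year:
  t   CF        PV=CF/(1+0.0915)^t    t·PV
  1        37.50        34.3564        34.3564
  2        37.50        31.4763        62.9526
  3        37.50        28.8377        86.5130
  4        37.50        26.4202       105.6809
  5        37.50        24.2054       121.0271
  6        37.50        22.1763       133.0577
  7        37.50        20.3173       142.2208
  8        37.50        18.6141       148.9126
  9     1,037.50       471.8179     4,246.3614
  Σ                    678.2215     5,081.0824
Price P = Σ PV = 678.2215.
Macaulay duration = Σ(t·PV) / P = 5,081.0824 / 678.2215 = 7.49177 years.

7.492 years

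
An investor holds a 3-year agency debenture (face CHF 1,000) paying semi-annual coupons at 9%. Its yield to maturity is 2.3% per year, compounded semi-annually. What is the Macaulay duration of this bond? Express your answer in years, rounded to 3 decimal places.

Periodic yield y = 0.0115. Discount each cash flow and weight by its period:
  t   CF        PV=CF/(1+0.0115)^t    t·PV
  1        45.00        44.4884        44.4884
  2        45.00        43.9826        87.9652
  3        45.00        43.4825       130.4476
  4        45.00        42.9882       171.9527
  5        45.00        42.4994       212.4971
  6     1,045.00       975.7105     5,854.2629
  Σ                  1,193.1516     6,501.6138
Price P = Σ PV = 1,193.1516.
Macaulay duration = Σ(t·PV) / P = 6,501.6138 / 1,193.1516 = 5.44911 half-year periods.
In years: 5.44911 / 2 = 2.72455 years.

2.725 years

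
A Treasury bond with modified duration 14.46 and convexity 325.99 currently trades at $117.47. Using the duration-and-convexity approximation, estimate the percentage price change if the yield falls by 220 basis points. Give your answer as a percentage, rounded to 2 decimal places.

+39.70%

Duration effect: -D_mod·Δy = -14.46 × (-0.022) = +0.318120
Convexity effect: ½·C·(Δy)² = 0.5 × 325.99 × (-0.022)² = +0.07888958
ΔP/P ≈ +0.318120 + 0.07888958 = +0.39700958
= +39.700958%.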